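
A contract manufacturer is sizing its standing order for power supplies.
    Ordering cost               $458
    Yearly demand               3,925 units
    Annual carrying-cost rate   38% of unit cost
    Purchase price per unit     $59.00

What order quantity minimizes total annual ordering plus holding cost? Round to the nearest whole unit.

Holding cost per unit per year: H = 38% × $59 = $22.4200
EOQ = √(2DS/H) = √(2 × 3,925 × 458 / 22.42)
    = √(160,361.28) ≈ 400.45

400 units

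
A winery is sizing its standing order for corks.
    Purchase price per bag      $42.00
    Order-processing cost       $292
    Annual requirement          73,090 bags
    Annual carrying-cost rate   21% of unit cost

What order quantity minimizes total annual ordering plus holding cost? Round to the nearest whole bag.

2,200 bags

Carrying cost H = $42 × 21% = $8.8200/bag/yr
Q* = √(2·D·S / H) = √(2·73,090·292 / 8.82) = √4,839,519.3 ≈ 2,199.89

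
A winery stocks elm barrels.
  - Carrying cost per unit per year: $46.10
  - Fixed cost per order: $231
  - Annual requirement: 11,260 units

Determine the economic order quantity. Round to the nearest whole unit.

Q* = √(2·D·S / H) = √(2·11,260·231 / 46.1) = √112,844.3 ≈ 335.92

336 units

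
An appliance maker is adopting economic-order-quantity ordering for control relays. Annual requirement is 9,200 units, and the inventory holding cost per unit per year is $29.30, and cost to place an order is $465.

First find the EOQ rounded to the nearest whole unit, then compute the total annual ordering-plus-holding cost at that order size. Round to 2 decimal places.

$15,833.22

Optimal lot size Q* = (2 × 9,200 × $465 / $29.3)^½ ≈ 540.38 → Q = 540 units
Ordering: D/Q × S = 9,200/540 × $465 = $7,922.22
Holding:  Q/2 × H = 540/2 × $29.3 = $7,911.00
Total = $7,922.22 + $7,911.00 = $15,833.22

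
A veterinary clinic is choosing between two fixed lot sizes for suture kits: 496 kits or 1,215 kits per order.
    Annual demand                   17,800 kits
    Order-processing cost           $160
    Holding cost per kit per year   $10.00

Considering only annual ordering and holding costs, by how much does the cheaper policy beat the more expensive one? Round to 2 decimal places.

$197.10

Annual cost at Q: ordering D·S/Q plus holding Q·H/2.
TC(496) = (17,800/496)×160 + (496/2)×10 = $8,221.94
TC(1,215) = (17,800/1,215)×160 + (1,215/2)×10 = $8,419.03
Cheaper: Q = 496.  Difference = $197.10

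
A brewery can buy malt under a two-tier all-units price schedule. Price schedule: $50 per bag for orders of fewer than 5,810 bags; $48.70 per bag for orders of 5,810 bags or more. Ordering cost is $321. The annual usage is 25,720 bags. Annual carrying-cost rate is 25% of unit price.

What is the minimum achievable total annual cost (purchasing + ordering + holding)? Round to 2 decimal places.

H₁ = 25%×$50 = $12.5000;  H₂ = 25%×$48.70 = $12.1750
EOQ₁ = √(2×25,720×321/12.5000) = 1,149.34  (< 5,810, feasible at tier 1)
EOQ₂ = √(2×25,720×321/12.1750) = 1,164.58  (< 5,810 → use Q = 5,810 at tier-2 price)
TC(tier 1 (EOQ₁), Q≈1,149.3) = $1,300,366.73
TC(tier 2, Q≈5,810.0) = $1,289,353.39
Minimum at tier 2: $1,289,353.39

$1,289,353.39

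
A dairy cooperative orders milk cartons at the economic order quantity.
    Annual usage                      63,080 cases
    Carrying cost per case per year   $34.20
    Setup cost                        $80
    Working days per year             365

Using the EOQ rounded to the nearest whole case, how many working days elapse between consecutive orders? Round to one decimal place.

Q* = √(2·D·S / H) = √(2·63,080·80 / 34.2) = √295,111.1 ≈ 543.24 → Q = 543 cases
Days between orders = 365 / (D/Q) = 365 / 116.169 ≈ 3.142

3.1 days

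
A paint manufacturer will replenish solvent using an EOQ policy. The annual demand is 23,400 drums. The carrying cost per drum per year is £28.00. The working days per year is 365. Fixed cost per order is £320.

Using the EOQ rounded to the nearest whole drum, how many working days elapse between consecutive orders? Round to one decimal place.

11.4 days

Optimal lot size Q* = (2 × 23,400 × £320 / £28)^½ ≈ 731.34 → Q = 731 drums
Cycle time = (working days × Q)/D = (365 × 731) / 23,400 = 11.402 days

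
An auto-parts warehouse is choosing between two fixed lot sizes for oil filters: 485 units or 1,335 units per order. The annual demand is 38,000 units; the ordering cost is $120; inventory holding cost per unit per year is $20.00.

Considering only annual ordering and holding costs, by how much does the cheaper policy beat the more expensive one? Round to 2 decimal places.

$2,513.67

Annual cost at Q: ordering D·S/Q plus holding Q·H/2.
TC(485) = (38,000/485)×120 + (485/2)×20 = $14,252.06
TC(1,335) = (38,000/1,335)×120 + (1,335/2)×20 = $16,765.73
|ΔTC| = |$14,252.06 − $16,765.73| = $2,513.67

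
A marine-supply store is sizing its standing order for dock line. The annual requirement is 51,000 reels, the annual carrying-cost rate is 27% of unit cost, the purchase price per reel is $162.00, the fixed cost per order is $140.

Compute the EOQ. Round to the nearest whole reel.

571 reels

Holding cost per reel per year: H = 27% × $162 = $43.7400
EOQ = √(2DS/H) = √(2 × 51,000 × 140 / 43.74)
    = √(326,474.62) ≈ 571.38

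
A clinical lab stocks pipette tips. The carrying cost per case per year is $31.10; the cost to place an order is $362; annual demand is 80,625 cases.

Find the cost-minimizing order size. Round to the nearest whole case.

1,370 cases

2DS/H = 2·80,625·362/31.1 = 1,876,929.26
EOQ = √1,876,929.26 ≈ 1,370.01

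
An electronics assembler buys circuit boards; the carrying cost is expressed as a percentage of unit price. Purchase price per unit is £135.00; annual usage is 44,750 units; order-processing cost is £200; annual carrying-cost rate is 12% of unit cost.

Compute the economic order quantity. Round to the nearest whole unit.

Carrying cost H = £135 × 12% = £16.2000/unit/yr
Q* = √(2·D·S / H) = √(2·44,750·200 / 16.2) = √1,104,938.3 ≈ 1,051.16

1,051 units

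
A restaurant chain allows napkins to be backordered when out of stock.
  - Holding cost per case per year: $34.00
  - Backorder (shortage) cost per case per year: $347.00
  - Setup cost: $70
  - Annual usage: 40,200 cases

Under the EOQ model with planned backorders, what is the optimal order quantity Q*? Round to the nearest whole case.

426 cases

Q* = √(2DS/H) · √((H + b)/b)
   = √(2 × 40,200 × 70 / 34) · √((34 + 347) / 347)
   = 406.853 × 1.0478 ≈ 426.32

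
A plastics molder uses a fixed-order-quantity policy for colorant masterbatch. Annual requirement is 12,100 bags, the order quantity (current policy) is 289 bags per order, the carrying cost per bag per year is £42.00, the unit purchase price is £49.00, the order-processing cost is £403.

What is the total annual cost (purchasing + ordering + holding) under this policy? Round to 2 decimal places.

Annual ordering cost = (D/Q)·S = (12,100/289) × 403 = £16,873.01
Annual holding cost  = (Q/2)·H = (289/2) × 42 = £6,069.00
Purchase cost = D·C = 12,100 × 49 = £592,900.00
Total = £16,873.01 + £6,069.00 + £592,900.00 = £615,842.01

£615,842.01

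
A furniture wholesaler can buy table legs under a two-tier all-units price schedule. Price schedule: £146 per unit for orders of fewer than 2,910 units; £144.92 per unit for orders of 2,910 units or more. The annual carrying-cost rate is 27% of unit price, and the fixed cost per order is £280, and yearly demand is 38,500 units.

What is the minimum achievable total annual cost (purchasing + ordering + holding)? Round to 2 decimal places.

H₁ = 27%×£146 = £39.4200;  H₂ = 27%×£144.92 = £39.1284
EOQ₁ = √(2×38,500×280/39.4200) = 739.55  (< 2,910, feasible at tier 1)
EOQ₂ = √(2×38,500×280/39.1284) = 742.30  (< 2,910 → use Q = 2,910 at tier-2 price)
TC(tier 1 (EOQ₁), Q≈739.5) = £5,650,152.96
TC(tier 2, Q≈2,910.0) = £5,640,056.29
Minimum at tier 2: £5,640,056.29

£5,640,056.29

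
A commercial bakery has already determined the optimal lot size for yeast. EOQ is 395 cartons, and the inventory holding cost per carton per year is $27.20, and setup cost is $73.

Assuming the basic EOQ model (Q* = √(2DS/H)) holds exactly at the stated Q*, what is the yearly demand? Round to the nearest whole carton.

29,068 cartons per year

EOQ relation: Q² = 2DS/H, so rearrange for the unknown.
D = Q²H / (2S) = 395² × 27.2 / (2 × 73) = 29,067.67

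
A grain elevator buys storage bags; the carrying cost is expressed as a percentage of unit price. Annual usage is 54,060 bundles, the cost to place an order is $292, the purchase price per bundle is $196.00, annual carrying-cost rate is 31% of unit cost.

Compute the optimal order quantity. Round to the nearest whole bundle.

721 bundles

Holding cost per bundle per year: H = 31% × $196 = $60.7600
Q* = √(2·D·S / H) = √(2·54,060·292 / 60.76) = √519,602.4 ≈ 720.83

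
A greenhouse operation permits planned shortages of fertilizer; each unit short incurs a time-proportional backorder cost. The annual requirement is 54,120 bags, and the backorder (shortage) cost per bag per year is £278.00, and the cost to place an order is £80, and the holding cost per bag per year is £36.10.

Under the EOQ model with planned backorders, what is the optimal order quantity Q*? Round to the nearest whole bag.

Basic EOQ = √(2·54,120·80/36.1) = 489.762
Backorder adjustment √((H+b)/b) = √((36.1+278)/278) = 1.0629
Q* = 489.762 × 1.0629 ≈ 520.59

521 bags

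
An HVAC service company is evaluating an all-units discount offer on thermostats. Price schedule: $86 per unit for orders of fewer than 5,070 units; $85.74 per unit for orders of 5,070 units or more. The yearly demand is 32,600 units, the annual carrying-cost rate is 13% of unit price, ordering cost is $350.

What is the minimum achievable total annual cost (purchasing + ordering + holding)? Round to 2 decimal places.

H₁ = 13%×$86 = $11.1800;  H₂ = 13%×$85.74 = $11.1462
EOQ₁ = √(2×32,600×350/11.1800) = 1,428.69  (< 5,070, feasible at tier 1)
EOQ₂ = √(2×32,600×350/11.1462) = 1,430.85  (< 5,070 → use Q = 5,070 at tier-2 price)
TC(tier 1 (EOQ₁), Q≈1,428.7) = $2,819,572.71
TC(tier 2, Q≈5,070.0) = $2,825,630.11
Minimum at tier 1 (EOQ₁): $2,819,572.71

$2,819,572.71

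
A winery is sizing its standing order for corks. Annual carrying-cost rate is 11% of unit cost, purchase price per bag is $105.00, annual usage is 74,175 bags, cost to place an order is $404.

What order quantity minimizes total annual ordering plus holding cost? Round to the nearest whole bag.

2,278 bags

Holding cost per bag per year: H = 11% × $105 = $11.5500
EOQ = √(2DS/H) = √(2 × 74,175 × 404 / 11.55)
    = √(5,189,038.96) ≈ 2,277.95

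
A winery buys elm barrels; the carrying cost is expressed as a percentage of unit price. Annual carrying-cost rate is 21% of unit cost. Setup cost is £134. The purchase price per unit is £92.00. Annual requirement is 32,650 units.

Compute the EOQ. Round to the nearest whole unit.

673 units

Carrying cost H = £92 × 21% = £19.3200/unit/yr
Optimal lot size Q* = (2 × 32,650 × £134 / £19.32)^½ ≈ 672.99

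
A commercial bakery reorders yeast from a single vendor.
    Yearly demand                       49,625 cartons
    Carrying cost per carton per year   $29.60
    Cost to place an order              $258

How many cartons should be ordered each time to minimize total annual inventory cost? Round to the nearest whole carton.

930 cartons

2DS/H = 2·49,625·258/29.6 = 865,084.46
EOQ = √865,084.46 ≈ 930.10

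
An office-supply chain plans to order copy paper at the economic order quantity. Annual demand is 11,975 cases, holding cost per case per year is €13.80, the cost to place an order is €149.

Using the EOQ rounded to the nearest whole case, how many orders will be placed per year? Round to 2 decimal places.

EOQ = √(2DS/H) = √(2 × 11,975 × 149 / 13.8)
    = √(258,590.58) ≈ 508.52 → Q = 509
N = D/Q = 11,975/509 ≈ 23.527 orders/yr

23.53 orders per year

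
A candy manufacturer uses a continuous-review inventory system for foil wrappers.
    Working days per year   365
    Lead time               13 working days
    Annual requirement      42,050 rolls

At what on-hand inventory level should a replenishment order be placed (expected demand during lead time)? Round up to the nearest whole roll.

Daily demand d = 42,050 / 365 = 115.205 rolls/day
Demand during lead time = 115.205 × 13 = 1,497.67
Reorder point = 1,497.67 → round up

1,498 rolls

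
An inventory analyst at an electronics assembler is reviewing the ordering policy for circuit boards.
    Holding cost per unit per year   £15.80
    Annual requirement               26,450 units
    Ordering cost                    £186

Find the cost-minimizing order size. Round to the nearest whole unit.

Optimal lot size Q* = (2 × 26,450 × £186 / £15.8)^½ ≈ 789.14

789 units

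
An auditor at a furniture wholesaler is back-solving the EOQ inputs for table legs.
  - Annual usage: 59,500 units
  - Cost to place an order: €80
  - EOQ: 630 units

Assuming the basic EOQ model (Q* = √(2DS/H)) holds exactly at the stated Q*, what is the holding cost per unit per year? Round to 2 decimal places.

€23.99

Since Q* = (2DS/H)^½, squaring gives Q*²·H = 2DS.
H = 2DS / Q² = 2 × 59,500 × 80 / 630² = 23.9859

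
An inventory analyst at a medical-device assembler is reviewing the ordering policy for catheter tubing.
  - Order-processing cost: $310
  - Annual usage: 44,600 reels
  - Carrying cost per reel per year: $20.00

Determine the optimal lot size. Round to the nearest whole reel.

1,176 reels

Optimal lot size Q* = (2 × 44,600 × $310 / $20)^½ ≈ 1,175.84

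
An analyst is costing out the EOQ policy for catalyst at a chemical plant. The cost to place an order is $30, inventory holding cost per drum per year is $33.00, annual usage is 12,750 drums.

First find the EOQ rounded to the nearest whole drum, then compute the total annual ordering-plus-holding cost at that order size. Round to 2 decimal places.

EOQ = √(2DS/H) = √(2 × 12,750 × 30 / 33)
    = √(23,181.82) ≈ 152.26 → Q = 152 drums
Ordering: D/Q × S = 12,750/152 × $30 = $2,516.45
Holding:  Q/2 × H = 152/2 × $33 = $2,508.00
Total = $2,516.45 + $2,508.00 = $5,024.45

$5,024.45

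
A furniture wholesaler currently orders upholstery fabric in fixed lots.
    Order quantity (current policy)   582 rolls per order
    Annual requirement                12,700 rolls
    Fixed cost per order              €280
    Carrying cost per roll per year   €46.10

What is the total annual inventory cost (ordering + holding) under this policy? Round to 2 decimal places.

€19,525.07

Annual ordering cost = (D/Q)·S = (12,700/582) × 280 = €6,109.97
Annual holding cost  = (Q/2)·H = (582/2) × 46.1 = €13,415.10
Total = €6,109.97 + €13,415.10 = €19,525.07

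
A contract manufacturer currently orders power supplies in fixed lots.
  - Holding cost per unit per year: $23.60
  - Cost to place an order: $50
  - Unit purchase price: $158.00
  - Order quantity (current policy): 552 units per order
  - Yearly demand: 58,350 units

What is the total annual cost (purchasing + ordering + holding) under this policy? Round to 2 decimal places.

Orders/yr = 58,350/552 = 105.707; ordering cost = 105.707 × $50 = $5,285.33
Average inventory = 552/2 = 276; holding cost = 276 × $23.6 = $6,513.60
Purchase cost = D·C = 58,350 × 158 = $9,219,300.00
Total = $5,285.33 + $6,513.60 + $9,219,300.00 = $9,231,098.93

$9,231,098.93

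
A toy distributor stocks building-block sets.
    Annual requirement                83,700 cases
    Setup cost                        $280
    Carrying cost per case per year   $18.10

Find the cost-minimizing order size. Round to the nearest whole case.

2DS/H = 2·83,700·280/18.1 = 2,589,613.26
EOQ = √2,589,613.26 ≈ 1,609.23

1,609 cases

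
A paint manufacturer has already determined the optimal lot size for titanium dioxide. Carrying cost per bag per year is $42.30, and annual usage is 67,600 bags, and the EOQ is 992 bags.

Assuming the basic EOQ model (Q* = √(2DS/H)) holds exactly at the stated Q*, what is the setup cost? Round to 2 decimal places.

$307.88

Since Q* = (2DS/H)^½, squaring gives Q*²·H = 2DS.
S = Q²H / (2D) = 992² × 42.3 / (2 × 67,600) = 307.8839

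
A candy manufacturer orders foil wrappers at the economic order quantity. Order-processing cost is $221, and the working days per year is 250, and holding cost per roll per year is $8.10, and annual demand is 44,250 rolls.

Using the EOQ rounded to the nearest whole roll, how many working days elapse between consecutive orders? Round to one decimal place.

8.8 days

EOQ = √(2DS/H) = √(2 × 44,250 × 221 / 8.1)
    = √(2,414,629.63) ≈ 1,553.91 → Q = 1,554 rolls
Cycle time = (working days × Q)/D = (250 × 1,554) / 44,250 = 8.780 days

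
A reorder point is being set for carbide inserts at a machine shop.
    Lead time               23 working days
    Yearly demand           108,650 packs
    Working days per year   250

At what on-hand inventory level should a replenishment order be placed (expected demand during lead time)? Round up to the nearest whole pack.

9,996 packs

Daily demand d = 108,650 / 250 = 434.600 packs/day
Demand during lead time = 434.600 × 23 = 9,995.80
Reorder point = 9,995.80 → round up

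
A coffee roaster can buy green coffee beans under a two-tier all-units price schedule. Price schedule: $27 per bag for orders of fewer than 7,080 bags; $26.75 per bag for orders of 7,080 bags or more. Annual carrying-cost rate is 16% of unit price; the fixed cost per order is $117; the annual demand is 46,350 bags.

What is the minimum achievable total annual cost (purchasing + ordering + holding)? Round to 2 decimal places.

H₁ = 16%×$27 = $4.3200;  H₂ = 16%×$26.75 = $4.2800
EOQ₁ = √(2×46,350×117/4.3200) = 1,584.50  (< 7,080, feasible at tier 1)
EOQ₂ = √(2×46,350×117/4.2800) = 1,591.88  (< 7,080 → use Q = 7,080 at tier-2 price)
TC(tier 1 (EOQ₁), Q≈1,584.5) = $1,258,295.02
TC(tier 2, Q≈7,080.0) = $1,255,779.65
Minimum at tier 2: $1,255,779.65

$1,255,779.65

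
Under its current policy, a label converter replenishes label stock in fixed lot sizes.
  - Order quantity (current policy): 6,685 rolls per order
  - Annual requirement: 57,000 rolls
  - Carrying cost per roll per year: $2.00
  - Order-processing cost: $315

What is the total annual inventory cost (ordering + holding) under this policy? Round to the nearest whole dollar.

Annual ordering cost = (D/Q)·S = (57,000/6,685) × 315 = $2,685.86
Annual holding cost  = (Q/2)·H = (6,685/2) × 2 = $6,685.00
Total = $2,685.86 + $6,685.00 = $9,370.86

$9,371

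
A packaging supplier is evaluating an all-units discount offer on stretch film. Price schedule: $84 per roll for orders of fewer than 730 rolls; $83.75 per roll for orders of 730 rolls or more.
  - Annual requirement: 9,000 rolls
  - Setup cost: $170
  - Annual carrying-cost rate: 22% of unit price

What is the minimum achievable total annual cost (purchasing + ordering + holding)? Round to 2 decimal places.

$762,571.02

H₁ = 22%×$84 = $18.4800;  H₂ = 22%×$83.75 = $18.4250
EOQ₁ = √(2×9,000×170/18.4800) = 406.92  (< 730, feasible at tier 1)
EOQ₂ = √(2×9,000×170/18.4250) = 407.53  (< 730 → use Q = 730 at tier-2 price)
TC(tier 1 (EOQ₁), Q≈406.9) = $763,519.89
TC(tier 2, Q≈730.0) = $762,571.02
Minimum at tier 2: $762,571.02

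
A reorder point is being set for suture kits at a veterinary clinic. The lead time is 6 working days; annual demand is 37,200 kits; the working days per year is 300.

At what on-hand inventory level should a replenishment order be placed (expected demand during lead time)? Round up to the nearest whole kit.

Daily demand d = 37,200 / 300 = 124.000 kits/day
Demand during lead time = 124.000 × 6 = 744.00
Reorder point = 744.00 → round up

744 kits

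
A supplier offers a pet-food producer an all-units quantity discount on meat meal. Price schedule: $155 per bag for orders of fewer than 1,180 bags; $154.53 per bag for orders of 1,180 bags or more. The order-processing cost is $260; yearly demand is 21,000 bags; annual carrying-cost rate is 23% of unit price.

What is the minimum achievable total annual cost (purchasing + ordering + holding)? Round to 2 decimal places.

H₁ = 23%×$155 = $35.6500;  H₂ = 23%×$154.53 = $35.5419
EOQ₁ = √(2×21,000×260/35.6500) = 553.45  (< 1,180, feasible at tier 1)
EOQ₂ = √(2×21,000×260/35.5419) = 554.30  (< 1,180 → use Q = 1,180 at tier-2 price)
TC(tier 1 (EOQ₁), Q≈553.5) = $3,274,730.64
TC(tier 2, Q≈1,180.0) = $3,270,726.84
Minimum at tier 2: $3,270,726.84

$3,270,726.84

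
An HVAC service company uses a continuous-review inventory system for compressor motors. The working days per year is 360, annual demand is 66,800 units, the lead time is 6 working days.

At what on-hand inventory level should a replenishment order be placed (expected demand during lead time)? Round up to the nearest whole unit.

Daily demand d = 66,800 / 360 = 185.556 units/day
Demand during lead time = 185.556 × 6 = 1,113.33
Reorder point = 1,113.33 → round up

1,114 units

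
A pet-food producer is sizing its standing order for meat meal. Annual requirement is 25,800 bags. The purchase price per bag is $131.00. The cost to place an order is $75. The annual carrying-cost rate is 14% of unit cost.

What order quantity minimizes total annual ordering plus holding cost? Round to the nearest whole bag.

459 bags

Carrying cost H = $131 × 14% = $18.3400/bag/yr
2DS/H = 2·25,800·75/18.34 = 211,014.18
EOQ = √211,014.18 ≈ 459.36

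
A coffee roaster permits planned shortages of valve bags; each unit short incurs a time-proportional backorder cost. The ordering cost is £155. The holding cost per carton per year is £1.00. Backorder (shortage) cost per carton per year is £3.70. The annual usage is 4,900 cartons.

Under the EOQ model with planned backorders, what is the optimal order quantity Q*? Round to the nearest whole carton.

1,389 cartons

Q* = √(2DS/H) · √((H + b)/b)
   = √(2 × 4,900 × 155 / 1) · √((1 + 3.7) / 3.7)
   = 1,232.477 × 1.1271 ≈ 1,389.08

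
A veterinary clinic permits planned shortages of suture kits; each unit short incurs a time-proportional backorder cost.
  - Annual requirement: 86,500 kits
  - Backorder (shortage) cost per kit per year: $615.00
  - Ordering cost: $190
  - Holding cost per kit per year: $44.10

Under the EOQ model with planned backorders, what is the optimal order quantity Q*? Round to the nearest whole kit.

Q* = √(2DS/H) · √((H + b)/b)
   = √(2 × 86,500 × 190 / 44.1) · √((44.1 + 615) / 615)
   = 863.337 × 1.0352 ≈ 893.76

894 kits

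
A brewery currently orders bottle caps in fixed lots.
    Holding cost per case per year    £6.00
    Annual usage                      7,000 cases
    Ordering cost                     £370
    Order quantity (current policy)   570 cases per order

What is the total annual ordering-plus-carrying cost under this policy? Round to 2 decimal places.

Ordering: D/Q × S = 7,000/570 × £370 = £4,543.86
Holding:  Q/2 × H = 570/2 × £6 = £1,710.00
Total = £4,543.86 + £1,710.00 = £6,253.86

£6,253.86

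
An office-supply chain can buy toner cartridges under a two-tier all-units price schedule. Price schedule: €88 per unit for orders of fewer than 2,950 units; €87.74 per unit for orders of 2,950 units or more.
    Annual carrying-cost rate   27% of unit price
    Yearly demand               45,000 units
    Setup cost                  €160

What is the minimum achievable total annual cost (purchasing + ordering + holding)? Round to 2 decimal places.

H₁ = 27%×€88 = €23.7600;  H₂ = 27%×€87.74 = €23.6898
EOQ₁ = √(2×45,000×160/23.7600) = 778.50  (< 2,950, feasible at tier 1)
EOQ₂ = √(2×45,000×160/23.6898) = 779.65  (< 2,950 → use Q = 2,950 at tier-2 price)
TC(tier 1 (EOQ₁), Q≈778.5) = €3,978,497.13
TC(tier 2, Q≈2,950.0) = €3,985,683.13
Minimum at tier 1 (EOQ₁): €3,978,497.13

€3,978,497.13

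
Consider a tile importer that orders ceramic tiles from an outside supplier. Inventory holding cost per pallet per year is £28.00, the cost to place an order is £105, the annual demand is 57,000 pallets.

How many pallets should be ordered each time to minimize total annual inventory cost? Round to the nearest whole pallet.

654 pallets

Optimal lot size Q* = (2 × 57,000 × £105 / £28)^½ ≈ 653.83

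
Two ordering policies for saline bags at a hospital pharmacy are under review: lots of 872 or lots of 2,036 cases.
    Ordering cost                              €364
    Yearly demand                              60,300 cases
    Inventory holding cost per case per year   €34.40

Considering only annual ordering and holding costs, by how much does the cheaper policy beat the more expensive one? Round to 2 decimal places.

€5,630.25

For each Q, cost = (D/Q)·S + (Q/2)·H.
TC(872) = (60,300/872)×364 + (872/2)×34.4 = €40,169.50
TC(2,036) = (60,300/2,036)×364 + (2,036/2)×34.4 = €45,799.75
Lots of 872 are cheaper by €5,630.25.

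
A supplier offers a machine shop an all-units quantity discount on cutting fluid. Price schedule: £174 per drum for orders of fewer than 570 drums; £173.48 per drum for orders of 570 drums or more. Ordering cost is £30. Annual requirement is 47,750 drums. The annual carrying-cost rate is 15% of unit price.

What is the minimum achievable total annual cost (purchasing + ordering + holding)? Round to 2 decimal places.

£8,293,599.43

H₁ = 15%×£174 = £26.1000;  H₂ = 15%×£173.48 = £26.0220
EOQ₁ = √(2×47,750×30/26.1000) = 331.32  (< 570, feasible at tier 1)
EOQ₂ = √(2×47,750×30/26.0220) = 331.81  (< 570 → use Q = 570 at tier-2 price)
TC(tier 1 (EOQ₁), Q≈331.3) = £8,317,147.34
TC(tier 2, Q≈570.0) = £8,293,599.43
Minimum at tier 2: £8,293,599.43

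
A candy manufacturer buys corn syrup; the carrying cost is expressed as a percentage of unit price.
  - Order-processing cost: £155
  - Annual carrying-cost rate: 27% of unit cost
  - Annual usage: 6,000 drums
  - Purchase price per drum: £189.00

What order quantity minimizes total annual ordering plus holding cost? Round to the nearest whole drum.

191 drums

Holding cost per drum per year: H = 27% × £189 = £51.0300
2DS/H = 2·6,000·155/51.03 = 36,449.15
EOQ = √36,449.15 ≈ 190.92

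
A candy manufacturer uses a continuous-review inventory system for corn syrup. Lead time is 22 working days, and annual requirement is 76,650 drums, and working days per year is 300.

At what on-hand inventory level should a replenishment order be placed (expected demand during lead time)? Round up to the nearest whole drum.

Daily demand d = 76,650 / 300 = 255.500 drums/day
Demand during lead time = 255.500 × 22 = 5,621.00
Reorder point = 5,621.00 → round up

5,621 drums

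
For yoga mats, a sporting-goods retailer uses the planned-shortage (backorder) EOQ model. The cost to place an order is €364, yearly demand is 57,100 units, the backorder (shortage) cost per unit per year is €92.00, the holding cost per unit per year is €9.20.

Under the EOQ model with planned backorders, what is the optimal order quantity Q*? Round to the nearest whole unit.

2,229 units

Q* = √(2DS/H) · √((H + b)/b)
   = √(2 × 57,100 × 364 / 9.2) · √((9.2 + 92) / 92)
   = 2,125.641 × 1.0488 ≈ 2,229.39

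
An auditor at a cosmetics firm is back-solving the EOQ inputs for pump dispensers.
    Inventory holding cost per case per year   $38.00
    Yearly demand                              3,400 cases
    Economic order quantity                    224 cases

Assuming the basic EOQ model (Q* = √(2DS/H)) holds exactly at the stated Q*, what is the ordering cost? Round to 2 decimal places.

Since Q* = (2DS/H)^½, squaring gives Q*²·H = 2DS.
S = Q²H / (2D) = 224² × 38 / (2 × 3,400) = 280.3953

$280.40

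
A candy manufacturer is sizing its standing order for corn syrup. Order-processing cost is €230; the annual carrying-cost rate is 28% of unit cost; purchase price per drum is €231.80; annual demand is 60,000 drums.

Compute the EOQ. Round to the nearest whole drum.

H = i·C = 0.28 × €231.8 = €64.9040 per drum-year
EOQ = √(2DS/H) = √(2 × 60,000 × 230 / 64.904)
    = √(425,243.44) ≈ 652.11

652 drums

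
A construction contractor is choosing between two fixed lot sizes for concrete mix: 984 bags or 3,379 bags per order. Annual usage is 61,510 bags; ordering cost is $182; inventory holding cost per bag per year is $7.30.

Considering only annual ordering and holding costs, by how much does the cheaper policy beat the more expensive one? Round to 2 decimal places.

$677.96

TC(Q) = (D/Q)S + (Q/2)H
TC(984) = (61,510/984)×182 + (984/2)×7.3 = $14,968.45
TC(3,379) = (61,510/3,379)×182 + (3,379/2)×7.3 = $15,646.41
Lots of 984 are cheaper by $677.96.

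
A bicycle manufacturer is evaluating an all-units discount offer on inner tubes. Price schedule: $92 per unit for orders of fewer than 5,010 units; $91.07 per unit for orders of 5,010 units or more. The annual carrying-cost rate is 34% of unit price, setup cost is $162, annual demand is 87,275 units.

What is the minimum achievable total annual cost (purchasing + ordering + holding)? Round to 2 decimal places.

$8,028,520.63

H₁ = 34%×$92 = $31.2800;  H₂ = 34%×$91.07 = $30.9638
EOQ₁ = √(2×87,275×162/31.2800) = 950.79  (< 5,010, feasible at tier 1)
EOQ₂ = √(2×87,275×162/30.9638) = 955.63  (< 5,010 → use Q = 5,010 at tier-2 price)
TC(tier 1 (EOQ₁), Q≈950.8) = $8,059,040.67
TC(tier 2, Q≈5,010.0) = $8,028,520.63
Minimum at tier 2: $8,028,520.63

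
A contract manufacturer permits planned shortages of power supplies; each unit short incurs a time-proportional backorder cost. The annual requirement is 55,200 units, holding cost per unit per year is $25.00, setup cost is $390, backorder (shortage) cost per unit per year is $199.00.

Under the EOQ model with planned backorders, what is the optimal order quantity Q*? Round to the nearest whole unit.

Q* = √(2DS/H) · √((H + b)/b)
   = √(2 × 55,200 × 390 / 25) · √((25 + 199) / 199)
   = 1,312.341 × 1.0610 ≈ 1,392.34

1,392 units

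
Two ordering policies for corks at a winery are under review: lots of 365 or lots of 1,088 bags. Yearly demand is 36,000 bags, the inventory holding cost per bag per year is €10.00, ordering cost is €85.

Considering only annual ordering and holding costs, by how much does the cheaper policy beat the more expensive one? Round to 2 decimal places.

For each Q, cost = (D/Q)·S + (Q/2)·H.
TC(365) = (36,000/365)×85 + (365/2)×10 = €10,208.56
TC(1,088) = (36,000/1,088)×85 + (1,088/2)×10 = €8,252.50
|ΔTC| = |€10,208.56 − €8,252.50| = €1,956.06

€1,956.06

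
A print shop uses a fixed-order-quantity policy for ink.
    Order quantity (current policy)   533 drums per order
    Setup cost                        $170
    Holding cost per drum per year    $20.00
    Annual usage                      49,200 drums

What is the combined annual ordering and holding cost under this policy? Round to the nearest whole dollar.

Orders/yr = 49,200/533 = 92.308; ordering cost = 92.308 × $170 = $15,692.31
Average inventory = 533/2 = 266.5; holding cost = 266.5 × $20 = $5,330.00
Total = $15,692.31 + $5,330.00 = $21,022.31

$21,022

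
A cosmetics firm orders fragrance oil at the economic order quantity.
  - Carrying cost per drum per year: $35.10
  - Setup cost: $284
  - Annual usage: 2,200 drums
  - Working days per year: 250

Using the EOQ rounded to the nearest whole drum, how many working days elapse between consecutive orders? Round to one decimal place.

21.5 days

Optimal lot size Q* = (2 × 2,200 × $284 / $35.1)^½ ≈ 188.68 → Q = 189 drums
Cycle time = (working days × Q)/D = (250 × 189) / 2,200 = 21.477 days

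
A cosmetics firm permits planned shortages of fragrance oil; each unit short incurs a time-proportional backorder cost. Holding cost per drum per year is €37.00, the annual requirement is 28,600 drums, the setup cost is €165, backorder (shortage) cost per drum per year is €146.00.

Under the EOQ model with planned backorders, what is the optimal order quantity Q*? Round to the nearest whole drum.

565 drums

Q* = √(2DS/H) · √((H + b)/b)
   = √(2 × 28,600 × 165 / 37) · √((37 + 146) / 146)
   = 505.056 × 1.1196 ≈ 565.44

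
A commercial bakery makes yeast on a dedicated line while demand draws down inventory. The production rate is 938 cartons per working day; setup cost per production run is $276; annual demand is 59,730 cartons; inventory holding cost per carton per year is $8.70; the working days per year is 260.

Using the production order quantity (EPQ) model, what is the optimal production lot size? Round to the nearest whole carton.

2,240 cartons

Daily demand d = 59,730/260 = 229.731; p = 938; 1 − d/p = 0.75508
EPQ = √(2DS / (H(1 − d/p)))
    = √(2 × 59,730 × 276 / (8.7 × 0.75508)) ≈ 2,240.31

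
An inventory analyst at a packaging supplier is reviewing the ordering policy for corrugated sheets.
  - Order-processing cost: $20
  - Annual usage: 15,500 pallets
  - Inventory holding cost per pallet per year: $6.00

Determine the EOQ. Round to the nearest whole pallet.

Optimal lot size Q* = (2 × 15,500 × $20 / $6)^½ ≈ 321.46

321 pallets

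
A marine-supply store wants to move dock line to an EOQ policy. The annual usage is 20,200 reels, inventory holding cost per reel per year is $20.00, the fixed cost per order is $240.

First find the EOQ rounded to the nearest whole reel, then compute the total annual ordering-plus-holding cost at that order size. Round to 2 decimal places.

Q* = √(2·D·S / H) = √(2·20,200·240 / 20) = √484,800.0 ≈ 696.28 → Q = 696 reels
Annual ordering cost = (D/Q)·S = (20,200/696) × 240 = $6,965.52
Annual holding cost  = (Q/2)·H = (696/2) × 20 = $6,960.00
Total = $6,965.52 + $6,960.00 = $13,925.52

$13,925.52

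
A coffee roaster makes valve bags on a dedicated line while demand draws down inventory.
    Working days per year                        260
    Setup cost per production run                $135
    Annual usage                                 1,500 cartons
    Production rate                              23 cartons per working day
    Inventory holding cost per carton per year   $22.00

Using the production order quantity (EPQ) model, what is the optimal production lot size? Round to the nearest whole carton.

Daily demand d = 1,500/260 = 5.769; p = 23; 1 − d/p = 0.74916
EPQ = √(2DS / (H(1 − d/p)))
    = √(2 × 1,500 × 135 / (22 × 0.74916)) ≈ 156.76

157 cartons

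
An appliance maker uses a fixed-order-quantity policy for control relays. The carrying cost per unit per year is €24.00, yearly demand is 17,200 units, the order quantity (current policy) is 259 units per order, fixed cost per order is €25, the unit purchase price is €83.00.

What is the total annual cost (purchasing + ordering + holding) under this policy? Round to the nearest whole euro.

Orders/yr = 17,200/259 = 66.409; ordering cost = 66.409 × €25 = €1,660.23
Average inventory = 259/2 = 129.5; holding cost = 129.5 × €24 = €3,108.00
Purchase cost = D·C = 17,200 × 83 = €1,427,600.00
Total = €1,660.23 + €3,108.00 + €1,427,600.00 = €1,432,368.23

€1,432,368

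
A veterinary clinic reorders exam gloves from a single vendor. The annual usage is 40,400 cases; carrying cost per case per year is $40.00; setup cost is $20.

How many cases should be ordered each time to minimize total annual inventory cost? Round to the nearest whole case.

Q* = √(2·D·S / H) = √(2·40,400·20 / 40) = √40,400.0 ≈ 201.00

201 cases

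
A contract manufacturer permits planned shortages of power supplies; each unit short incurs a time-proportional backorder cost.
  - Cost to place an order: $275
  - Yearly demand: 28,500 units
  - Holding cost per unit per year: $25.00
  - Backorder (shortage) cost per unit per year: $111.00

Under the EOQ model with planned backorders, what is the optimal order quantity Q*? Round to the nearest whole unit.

876 units

Q* = √(2DS/H) · √((H + b)/b)
   = √(2 × 28,500 × 275 / 25) · √((25 + 111) / 111)
   = 791.833 × 1.1069 ≈ 876.48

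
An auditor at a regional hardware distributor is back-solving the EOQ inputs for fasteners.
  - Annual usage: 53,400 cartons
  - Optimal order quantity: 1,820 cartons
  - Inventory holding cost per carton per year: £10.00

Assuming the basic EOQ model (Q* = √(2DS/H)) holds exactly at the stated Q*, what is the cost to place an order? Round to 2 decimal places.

EOQ relation: Q² = 2DS/H, so rearrange for the unknown.
S = Q²H / (2D) = 1,820² × 10 / (2 × 53,400) = 310.1498

£310.15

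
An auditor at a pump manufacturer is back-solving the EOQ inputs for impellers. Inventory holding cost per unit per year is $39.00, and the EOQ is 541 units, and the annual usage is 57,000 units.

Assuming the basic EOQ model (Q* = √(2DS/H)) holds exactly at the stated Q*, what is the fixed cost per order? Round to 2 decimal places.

$100.13

From Q* = √(2DS/H) ⇒ Q*² = 2DS/H.
S = Q²H / (2D) = 541² × 39 / (2 × 57,000) = 100.1277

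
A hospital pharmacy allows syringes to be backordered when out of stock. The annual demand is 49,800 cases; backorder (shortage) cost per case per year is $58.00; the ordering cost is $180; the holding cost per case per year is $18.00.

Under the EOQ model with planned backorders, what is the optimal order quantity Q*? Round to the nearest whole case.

1,142 cases

Basic EOQ = √(2·49,800·180/18) = 997.998
Backorder adjustment √((H+b)/b) = √((18+58)/58) = 1.1447
Q* = 997.998 × 1.1447 ≈ 1,142.41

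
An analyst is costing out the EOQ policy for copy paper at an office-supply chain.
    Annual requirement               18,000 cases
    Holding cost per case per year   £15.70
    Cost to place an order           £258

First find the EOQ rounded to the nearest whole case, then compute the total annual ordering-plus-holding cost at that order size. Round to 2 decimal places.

Optimal lot size Q* = (2 × 18,000 × £258 / £15.7)^½ ≈ 769.15 → Q = 769 cases
Ordering: D/Q × S = 18,000/769 × £258 = £6,039.01
Holding:  Q/2 × H = 769/2 × £15.7 = £6,036.65
Total = £6,039.01 + £6,036.65 = £12,075.66

£12,075.66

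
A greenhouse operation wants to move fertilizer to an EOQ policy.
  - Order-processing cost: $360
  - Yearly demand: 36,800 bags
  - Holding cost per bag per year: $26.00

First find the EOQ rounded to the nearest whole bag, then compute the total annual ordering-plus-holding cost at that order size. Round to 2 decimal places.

Optimal lot size Q* = (2 × 36,800 × $360 / $26)^½ ≈ 1,009.49 → Q = 1,009 bags
Orders/yr = 36,800/1,009 = 36.472; ordering cost = 36.472 × $360 = $13,129.83
Average inventory = 1,009/2 = 504.5; holding cost = 504.5 × $26 = $13,117.00
Total = $13,129.83 + $13,117.00 = $26,246.83

$26,246.83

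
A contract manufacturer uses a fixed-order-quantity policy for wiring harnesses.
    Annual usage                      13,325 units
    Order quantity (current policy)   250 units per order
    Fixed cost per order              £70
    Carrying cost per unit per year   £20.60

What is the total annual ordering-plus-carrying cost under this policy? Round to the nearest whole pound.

£6,306

Ordering: D/Q × S = 13,325/250 × £70 = £3,731.00
Holding:  Q/2 × H = 250/2 × £20.6 = £2,575.00
Total = £3,731.00 + £2,575.00 = £6,306.00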